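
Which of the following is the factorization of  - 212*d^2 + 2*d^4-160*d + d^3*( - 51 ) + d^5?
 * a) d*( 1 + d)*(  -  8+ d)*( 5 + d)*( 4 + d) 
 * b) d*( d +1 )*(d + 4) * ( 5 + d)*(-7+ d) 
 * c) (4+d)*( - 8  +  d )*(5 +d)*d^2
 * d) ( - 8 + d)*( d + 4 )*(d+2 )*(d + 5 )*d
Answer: a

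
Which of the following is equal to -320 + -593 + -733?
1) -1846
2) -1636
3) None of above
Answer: 3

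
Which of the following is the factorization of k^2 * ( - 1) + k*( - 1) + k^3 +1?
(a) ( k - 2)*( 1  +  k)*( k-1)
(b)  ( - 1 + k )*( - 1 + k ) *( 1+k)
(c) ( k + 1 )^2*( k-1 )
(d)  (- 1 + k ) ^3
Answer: b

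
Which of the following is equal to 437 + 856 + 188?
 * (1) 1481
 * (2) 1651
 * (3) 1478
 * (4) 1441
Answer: 1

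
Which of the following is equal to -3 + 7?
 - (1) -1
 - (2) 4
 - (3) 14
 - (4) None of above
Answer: 2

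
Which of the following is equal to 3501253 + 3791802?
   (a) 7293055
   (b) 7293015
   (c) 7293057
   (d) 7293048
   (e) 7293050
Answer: a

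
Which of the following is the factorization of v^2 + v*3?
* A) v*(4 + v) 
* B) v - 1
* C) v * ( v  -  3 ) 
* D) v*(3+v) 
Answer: D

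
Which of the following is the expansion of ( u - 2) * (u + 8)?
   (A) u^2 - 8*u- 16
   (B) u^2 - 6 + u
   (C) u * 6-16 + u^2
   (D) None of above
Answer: C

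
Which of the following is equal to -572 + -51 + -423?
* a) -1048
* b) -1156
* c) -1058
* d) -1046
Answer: d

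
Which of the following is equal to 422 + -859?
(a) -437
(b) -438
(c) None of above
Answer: a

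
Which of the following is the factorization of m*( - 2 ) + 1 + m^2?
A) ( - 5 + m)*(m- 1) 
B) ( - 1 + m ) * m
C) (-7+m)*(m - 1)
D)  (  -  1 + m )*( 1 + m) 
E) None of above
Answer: E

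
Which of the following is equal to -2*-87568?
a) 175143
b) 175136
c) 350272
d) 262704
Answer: b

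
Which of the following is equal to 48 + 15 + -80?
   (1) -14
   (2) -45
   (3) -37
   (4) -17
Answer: 4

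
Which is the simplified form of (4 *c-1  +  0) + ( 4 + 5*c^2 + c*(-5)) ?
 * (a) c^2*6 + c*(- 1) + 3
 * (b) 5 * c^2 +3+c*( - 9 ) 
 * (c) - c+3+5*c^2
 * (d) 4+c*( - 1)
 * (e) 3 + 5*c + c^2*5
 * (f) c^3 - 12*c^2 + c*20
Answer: c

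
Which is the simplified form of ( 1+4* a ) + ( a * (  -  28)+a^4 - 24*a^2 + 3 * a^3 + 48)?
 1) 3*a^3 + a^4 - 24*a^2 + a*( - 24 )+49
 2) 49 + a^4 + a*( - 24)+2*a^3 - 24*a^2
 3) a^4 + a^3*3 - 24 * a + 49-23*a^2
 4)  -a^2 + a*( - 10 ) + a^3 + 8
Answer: 1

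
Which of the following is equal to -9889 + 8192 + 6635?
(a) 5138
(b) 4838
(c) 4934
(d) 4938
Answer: d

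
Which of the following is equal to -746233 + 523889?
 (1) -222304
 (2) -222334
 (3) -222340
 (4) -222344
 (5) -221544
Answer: 4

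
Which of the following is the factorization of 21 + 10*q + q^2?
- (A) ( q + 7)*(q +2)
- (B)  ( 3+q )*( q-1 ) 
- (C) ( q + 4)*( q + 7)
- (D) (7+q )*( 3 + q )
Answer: D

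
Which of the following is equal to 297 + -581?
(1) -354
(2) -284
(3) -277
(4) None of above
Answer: 2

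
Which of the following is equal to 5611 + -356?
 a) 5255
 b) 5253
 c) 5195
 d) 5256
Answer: a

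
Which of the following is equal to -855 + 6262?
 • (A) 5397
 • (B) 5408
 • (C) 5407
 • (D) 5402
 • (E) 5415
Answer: C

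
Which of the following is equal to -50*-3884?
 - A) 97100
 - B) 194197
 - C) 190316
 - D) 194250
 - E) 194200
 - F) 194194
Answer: E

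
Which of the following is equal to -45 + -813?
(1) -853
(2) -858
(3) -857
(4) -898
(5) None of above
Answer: 2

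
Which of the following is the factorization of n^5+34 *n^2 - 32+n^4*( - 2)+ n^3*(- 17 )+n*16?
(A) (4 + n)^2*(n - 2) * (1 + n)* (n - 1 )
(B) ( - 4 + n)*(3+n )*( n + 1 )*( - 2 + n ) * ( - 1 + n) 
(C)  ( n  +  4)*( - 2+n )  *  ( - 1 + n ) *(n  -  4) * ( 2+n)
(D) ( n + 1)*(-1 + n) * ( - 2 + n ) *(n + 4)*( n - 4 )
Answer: D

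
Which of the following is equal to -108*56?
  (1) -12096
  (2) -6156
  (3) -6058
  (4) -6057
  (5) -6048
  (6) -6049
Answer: 5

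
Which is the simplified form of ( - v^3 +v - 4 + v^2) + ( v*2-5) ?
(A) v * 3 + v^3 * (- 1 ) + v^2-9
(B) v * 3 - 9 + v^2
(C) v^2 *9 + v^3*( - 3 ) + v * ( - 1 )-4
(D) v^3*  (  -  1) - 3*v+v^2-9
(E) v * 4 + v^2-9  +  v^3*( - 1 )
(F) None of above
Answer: A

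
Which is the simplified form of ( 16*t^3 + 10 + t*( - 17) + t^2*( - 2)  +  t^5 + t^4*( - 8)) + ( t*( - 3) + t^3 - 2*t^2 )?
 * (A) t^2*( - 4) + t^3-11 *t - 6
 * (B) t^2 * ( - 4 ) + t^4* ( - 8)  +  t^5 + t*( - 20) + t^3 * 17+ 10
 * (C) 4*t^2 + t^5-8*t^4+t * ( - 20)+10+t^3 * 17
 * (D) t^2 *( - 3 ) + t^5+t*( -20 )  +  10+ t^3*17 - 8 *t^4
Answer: B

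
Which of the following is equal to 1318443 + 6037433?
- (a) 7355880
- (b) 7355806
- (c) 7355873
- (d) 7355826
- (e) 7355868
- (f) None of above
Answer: f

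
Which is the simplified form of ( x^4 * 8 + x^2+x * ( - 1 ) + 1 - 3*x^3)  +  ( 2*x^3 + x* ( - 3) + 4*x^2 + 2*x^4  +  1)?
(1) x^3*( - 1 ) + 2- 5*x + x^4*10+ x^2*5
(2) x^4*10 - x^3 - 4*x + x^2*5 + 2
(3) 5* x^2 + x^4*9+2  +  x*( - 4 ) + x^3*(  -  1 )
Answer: 2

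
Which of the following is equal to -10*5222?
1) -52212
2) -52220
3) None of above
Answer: 2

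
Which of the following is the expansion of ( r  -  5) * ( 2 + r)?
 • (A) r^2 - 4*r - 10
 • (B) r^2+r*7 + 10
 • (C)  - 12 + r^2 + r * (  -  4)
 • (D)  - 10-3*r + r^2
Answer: D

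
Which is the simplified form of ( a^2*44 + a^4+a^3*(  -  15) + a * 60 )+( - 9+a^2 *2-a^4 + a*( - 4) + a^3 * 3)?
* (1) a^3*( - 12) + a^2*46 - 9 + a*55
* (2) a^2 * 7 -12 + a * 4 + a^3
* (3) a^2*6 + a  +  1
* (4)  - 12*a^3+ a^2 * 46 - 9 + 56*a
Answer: 4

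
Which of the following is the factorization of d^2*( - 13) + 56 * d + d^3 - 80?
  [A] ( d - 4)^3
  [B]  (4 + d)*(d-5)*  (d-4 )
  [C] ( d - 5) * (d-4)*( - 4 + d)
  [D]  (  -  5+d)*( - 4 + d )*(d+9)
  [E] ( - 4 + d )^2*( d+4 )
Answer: C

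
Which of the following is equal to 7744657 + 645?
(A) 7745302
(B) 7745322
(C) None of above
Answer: A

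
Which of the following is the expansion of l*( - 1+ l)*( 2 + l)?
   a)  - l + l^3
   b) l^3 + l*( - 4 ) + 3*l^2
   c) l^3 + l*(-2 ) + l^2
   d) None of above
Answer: c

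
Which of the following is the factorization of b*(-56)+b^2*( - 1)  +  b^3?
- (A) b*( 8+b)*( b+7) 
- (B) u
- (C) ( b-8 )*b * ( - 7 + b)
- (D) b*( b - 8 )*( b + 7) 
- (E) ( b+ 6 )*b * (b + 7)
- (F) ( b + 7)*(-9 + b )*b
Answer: D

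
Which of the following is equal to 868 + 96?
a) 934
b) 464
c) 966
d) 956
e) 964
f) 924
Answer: e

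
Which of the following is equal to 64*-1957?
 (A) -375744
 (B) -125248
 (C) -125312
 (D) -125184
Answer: B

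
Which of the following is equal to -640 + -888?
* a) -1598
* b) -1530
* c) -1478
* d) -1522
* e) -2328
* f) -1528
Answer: f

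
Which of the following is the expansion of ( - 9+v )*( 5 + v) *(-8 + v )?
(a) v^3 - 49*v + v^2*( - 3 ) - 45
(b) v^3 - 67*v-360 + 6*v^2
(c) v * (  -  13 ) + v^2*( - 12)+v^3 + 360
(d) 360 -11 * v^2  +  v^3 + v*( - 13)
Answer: c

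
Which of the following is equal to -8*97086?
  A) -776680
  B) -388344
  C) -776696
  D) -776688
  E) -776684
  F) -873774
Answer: D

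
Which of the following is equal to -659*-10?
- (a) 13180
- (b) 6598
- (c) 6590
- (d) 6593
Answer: c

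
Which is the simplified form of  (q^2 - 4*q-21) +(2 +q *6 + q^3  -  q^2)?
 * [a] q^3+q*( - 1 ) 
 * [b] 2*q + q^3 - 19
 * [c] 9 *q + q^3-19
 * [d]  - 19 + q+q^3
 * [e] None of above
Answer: b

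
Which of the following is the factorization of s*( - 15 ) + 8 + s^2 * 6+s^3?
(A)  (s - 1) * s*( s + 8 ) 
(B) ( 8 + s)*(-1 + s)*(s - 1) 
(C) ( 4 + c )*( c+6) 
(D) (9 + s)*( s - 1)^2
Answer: B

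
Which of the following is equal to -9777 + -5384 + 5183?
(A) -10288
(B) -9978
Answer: B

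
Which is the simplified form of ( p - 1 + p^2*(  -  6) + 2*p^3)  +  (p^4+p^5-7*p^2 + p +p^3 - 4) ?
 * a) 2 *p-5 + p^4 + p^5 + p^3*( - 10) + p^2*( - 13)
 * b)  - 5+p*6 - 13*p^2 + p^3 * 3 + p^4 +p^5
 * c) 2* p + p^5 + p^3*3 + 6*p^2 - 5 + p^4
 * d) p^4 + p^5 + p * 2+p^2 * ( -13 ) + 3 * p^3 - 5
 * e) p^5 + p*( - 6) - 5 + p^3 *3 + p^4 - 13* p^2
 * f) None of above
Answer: d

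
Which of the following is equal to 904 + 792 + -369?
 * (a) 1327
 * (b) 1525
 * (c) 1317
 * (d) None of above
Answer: a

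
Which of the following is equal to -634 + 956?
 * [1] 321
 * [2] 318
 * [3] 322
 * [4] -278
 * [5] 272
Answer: 3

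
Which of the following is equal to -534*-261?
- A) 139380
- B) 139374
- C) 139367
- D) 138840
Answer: B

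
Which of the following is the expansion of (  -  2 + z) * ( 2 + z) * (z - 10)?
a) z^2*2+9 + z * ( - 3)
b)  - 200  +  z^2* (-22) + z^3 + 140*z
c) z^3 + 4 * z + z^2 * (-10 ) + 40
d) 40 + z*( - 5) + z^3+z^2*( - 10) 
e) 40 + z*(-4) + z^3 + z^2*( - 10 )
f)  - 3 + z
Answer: e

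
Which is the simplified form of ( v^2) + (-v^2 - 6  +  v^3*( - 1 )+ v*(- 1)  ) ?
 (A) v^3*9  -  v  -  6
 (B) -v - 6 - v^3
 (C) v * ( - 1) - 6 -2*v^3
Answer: B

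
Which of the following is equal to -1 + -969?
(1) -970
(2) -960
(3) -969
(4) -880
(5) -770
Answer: 1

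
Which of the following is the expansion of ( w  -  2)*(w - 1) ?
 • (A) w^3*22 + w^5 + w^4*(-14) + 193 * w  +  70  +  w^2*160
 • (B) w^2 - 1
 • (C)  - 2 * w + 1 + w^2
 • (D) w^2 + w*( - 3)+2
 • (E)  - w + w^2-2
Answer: D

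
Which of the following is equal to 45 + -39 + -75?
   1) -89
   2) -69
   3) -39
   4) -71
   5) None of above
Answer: 2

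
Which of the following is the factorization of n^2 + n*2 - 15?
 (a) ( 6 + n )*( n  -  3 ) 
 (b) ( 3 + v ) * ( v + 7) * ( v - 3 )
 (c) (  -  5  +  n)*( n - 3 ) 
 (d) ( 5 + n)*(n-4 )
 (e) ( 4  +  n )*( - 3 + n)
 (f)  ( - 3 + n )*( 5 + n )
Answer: f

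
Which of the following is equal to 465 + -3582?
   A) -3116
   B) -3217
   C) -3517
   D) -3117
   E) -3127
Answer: D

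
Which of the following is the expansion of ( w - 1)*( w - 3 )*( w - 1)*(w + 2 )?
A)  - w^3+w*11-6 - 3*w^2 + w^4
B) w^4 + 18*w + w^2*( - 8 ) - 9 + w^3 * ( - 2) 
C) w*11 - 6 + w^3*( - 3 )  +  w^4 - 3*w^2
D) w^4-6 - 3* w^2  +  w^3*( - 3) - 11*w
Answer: C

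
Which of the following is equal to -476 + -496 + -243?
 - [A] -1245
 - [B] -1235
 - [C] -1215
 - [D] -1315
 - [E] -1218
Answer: C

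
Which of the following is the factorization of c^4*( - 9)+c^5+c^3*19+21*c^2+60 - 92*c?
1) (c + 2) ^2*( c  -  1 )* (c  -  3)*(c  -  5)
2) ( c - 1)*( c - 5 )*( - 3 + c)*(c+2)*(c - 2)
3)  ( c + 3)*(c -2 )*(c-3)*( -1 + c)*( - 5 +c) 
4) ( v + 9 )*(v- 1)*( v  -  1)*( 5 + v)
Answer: 2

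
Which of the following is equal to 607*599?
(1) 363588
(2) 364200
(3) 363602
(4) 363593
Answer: 4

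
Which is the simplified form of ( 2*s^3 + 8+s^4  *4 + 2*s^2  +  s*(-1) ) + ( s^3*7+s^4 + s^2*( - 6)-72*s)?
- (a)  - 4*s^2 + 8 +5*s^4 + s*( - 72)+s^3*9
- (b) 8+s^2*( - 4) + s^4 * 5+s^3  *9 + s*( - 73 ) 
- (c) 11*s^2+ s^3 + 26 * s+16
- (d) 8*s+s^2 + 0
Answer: b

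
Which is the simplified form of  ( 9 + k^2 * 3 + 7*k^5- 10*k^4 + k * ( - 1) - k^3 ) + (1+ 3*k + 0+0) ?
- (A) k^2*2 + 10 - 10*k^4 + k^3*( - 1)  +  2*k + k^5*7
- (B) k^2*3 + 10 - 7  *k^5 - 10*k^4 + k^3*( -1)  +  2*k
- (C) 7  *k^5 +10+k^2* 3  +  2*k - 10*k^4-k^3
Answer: C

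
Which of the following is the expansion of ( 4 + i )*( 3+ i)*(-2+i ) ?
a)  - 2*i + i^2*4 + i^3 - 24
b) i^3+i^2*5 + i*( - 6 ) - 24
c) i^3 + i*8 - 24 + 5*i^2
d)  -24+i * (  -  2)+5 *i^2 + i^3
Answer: d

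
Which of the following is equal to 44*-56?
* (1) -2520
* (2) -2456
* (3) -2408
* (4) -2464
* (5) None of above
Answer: 4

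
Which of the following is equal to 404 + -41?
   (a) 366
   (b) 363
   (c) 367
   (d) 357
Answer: b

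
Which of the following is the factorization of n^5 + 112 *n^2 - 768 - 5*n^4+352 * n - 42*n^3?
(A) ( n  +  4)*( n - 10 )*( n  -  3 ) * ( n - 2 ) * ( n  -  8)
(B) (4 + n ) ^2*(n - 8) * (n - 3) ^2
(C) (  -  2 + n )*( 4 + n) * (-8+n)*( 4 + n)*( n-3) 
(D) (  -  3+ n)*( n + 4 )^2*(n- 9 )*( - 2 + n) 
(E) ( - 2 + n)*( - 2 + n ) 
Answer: C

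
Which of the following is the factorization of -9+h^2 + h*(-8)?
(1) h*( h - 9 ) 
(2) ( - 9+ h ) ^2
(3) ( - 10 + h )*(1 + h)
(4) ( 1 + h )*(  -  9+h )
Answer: 4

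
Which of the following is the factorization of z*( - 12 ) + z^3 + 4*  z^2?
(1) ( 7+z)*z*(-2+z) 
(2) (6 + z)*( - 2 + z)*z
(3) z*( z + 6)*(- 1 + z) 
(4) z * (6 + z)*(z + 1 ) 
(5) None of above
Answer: 2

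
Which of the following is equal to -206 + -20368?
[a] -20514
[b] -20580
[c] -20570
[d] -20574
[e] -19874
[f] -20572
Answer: d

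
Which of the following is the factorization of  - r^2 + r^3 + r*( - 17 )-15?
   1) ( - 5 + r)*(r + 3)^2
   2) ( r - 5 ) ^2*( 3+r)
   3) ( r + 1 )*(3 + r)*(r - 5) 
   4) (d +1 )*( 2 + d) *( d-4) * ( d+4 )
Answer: 3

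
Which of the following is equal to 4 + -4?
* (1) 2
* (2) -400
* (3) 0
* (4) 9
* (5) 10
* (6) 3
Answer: 3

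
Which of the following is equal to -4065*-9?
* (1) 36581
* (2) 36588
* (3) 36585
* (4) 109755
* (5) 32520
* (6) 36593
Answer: 3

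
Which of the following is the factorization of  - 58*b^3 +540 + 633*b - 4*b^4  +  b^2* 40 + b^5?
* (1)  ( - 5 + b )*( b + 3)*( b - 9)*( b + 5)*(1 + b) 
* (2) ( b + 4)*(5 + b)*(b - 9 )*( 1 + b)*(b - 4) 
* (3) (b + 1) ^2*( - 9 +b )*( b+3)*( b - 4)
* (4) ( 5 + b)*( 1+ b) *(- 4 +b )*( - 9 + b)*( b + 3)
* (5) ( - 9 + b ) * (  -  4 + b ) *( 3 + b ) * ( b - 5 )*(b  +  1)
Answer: 4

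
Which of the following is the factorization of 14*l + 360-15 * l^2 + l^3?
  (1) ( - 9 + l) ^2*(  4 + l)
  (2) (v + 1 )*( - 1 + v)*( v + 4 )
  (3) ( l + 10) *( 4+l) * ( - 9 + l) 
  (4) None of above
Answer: 4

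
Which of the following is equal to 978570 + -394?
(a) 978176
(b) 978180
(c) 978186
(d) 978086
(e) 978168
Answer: a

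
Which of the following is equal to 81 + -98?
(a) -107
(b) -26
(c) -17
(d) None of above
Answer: c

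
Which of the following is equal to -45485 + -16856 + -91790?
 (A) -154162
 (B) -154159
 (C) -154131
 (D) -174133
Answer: C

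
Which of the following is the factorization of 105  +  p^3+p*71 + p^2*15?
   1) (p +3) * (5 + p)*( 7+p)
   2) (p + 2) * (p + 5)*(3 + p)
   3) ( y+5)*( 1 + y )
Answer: 1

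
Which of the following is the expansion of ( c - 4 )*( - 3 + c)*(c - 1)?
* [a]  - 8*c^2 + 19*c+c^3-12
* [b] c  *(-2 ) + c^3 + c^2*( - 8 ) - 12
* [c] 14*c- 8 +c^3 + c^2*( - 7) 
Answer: a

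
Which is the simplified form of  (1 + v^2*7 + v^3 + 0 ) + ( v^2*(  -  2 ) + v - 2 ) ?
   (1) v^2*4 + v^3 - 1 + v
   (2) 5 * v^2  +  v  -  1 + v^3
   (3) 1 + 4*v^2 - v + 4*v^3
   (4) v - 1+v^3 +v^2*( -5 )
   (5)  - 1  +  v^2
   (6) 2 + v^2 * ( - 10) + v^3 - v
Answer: 2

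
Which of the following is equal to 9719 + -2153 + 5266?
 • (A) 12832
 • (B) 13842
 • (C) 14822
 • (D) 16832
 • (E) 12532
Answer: A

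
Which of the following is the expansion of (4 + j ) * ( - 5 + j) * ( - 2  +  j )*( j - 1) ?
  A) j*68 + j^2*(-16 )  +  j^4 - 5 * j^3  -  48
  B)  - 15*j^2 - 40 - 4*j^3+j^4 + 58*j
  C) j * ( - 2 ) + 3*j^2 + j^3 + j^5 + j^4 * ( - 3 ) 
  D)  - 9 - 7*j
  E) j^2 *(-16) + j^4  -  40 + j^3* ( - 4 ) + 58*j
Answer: B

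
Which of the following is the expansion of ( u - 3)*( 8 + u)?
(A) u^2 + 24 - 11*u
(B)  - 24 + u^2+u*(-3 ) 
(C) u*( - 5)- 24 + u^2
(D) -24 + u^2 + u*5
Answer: D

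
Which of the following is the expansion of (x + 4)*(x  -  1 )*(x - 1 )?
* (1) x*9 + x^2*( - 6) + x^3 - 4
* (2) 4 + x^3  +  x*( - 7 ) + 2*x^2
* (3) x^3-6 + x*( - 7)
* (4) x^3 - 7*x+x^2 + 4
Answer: 2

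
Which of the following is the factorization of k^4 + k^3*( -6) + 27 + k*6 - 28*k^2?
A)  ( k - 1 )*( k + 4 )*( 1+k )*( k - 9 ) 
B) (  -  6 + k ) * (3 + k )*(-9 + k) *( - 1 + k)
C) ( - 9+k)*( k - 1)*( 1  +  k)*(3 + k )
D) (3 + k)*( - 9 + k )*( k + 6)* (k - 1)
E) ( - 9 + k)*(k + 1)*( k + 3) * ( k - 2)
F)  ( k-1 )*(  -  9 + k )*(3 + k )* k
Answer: C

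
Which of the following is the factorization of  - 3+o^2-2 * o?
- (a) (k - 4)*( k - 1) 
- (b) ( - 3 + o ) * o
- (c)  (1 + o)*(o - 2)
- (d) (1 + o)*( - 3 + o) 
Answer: d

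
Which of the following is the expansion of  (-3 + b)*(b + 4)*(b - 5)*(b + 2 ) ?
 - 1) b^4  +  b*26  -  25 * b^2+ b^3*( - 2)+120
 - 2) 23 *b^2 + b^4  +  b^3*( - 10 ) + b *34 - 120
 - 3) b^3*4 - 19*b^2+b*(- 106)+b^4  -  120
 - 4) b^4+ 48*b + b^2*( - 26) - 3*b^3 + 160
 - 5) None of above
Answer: 1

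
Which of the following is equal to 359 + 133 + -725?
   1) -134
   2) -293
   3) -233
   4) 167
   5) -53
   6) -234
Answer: 3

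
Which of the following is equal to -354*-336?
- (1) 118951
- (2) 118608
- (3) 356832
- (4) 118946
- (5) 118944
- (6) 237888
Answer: 5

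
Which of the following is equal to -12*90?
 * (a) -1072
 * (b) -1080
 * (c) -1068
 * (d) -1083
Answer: b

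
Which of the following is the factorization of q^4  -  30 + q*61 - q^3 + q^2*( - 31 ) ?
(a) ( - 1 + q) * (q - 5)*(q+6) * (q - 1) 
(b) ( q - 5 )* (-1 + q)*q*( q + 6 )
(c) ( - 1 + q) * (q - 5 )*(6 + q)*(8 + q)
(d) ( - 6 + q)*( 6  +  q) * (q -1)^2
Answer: a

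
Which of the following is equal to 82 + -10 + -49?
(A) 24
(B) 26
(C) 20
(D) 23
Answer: D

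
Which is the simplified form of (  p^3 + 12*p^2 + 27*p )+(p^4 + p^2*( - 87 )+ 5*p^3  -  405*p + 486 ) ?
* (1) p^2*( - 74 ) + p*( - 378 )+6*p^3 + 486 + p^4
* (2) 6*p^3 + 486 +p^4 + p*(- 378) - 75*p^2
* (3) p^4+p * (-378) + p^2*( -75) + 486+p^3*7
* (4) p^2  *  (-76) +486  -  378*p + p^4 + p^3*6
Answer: 2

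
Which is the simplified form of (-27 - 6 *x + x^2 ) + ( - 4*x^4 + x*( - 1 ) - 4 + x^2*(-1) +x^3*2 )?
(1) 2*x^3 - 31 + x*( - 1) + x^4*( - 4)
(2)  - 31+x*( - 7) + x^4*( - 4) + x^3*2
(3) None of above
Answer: 2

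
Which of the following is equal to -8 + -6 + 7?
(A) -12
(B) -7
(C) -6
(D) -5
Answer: B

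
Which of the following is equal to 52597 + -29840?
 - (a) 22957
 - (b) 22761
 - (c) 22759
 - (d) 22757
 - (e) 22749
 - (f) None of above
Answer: d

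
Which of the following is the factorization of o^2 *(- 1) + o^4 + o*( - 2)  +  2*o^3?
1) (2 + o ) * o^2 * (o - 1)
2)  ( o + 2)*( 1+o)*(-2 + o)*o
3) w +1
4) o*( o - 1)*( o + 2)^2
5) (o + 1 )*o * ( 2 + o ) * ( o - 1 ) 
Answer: 5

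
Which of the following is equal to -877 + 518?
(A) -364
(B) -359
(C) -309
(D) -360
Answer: B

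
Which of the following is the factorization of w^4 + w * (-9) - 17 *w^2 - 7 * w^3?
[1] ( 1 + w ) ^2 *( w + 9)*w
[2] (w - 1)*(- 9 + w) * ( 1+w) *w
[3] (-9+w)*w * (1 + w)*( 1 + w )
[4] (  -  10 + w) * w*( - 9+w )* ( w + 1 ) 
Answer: 3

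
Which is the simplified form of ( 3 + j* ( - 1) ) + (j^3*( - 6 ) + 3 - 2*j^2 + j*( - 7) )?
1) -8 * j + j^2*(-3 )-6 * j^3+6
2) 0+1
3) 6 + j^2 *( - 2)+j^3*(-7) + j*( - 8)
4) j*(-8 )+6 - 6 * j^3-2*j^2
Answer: 4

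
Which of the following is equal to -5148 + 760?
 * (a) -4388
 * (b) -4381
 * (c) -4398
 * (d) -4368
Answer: a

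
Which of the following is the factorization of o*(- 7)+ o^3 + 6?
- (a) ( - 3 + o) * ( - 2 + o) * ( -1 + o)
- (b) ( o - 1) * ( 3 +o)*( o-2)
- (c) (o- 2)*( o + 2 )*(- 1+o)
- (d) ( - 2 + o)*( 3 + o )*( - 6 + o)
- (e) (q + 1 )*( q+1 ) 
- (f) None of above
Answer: b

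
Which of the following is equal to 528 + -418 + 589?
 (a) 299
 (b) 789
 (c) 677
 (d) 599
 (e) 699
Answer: e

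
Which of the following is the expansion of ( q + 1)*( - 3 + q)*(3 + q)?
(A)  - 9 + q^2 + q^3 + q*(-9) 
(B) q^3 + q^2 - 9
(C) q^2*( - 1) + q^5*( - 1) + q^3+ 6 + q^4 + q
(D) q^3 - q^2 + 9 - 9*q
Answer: A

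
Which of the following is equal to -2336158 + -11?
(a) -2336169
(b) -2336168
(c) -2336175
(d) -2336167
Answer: a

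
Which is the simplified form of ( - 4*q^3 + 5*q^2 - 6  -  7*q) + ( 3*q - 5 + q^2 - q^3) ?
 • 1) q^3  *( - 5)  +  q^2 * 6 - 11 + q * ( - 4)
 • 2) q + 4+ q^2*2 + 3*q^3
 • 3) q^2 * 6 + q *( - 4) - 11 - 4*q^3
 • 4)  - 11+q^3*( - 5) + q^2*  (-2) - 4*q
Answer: 1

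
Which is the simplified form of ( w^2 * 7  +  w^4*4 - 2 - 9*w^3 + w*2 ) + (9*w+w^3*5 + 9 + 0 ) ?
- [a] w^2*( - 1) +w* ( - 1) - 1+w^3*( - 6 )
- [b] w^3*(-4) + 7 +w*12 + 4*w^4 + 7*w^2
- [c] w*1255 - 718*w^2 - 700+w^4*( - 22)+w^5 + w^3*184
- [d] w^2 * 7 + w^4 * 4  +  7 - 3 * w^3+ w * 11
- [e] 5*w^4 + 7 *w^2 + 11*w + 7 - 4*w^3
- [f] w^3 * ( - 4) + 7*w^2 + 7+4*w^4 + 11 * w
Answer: f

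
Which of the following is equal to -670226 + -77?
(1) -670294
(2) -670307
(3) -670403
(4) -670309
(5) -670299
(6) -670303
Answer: 6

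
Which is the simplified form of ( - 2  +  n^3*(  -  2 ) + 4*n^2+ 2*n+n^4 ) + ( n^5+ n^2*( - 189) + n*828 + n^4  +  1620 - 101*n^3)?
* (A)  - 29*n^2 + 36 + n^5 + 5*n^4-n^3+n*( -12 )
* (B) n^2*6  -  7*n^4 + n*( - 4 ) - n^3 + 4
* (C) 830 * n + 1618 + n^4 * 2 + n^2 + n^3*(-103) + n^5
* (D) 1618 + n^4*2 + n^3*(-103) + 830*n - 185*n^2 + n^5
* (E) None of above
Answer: D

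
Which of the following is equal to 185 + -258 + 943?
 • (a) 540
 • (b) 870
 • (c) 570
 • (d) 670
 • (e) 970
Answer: b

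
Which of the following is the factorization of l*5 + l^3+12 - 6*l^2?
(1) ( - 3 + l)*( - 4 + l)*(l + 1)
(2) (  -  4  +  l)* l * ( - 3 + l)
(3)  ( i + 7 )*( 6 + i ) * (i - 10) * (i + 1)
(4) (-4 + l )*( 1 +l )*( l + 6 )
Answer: 1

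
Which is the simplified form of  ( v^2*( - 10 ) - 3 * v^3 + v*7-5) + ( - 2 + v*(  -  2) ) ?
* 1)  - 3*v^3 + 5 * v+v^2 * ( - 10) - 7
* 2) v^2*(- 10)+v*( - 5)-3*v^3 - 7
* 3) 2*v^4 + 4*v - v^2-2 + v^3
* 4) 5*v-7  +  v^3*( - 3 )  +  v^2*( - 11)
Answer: 1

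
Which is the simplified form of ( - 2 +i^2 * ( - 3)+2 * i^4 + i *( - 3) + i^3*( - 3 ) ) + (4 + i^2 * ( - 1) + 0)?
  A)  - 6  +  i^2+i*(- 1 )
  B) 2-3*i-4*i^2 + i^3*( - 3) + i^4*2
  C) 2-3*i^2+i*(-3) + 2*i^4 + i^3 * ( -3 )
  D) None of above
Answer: B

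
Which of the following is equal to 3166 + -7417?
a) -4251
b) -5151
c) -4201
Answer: a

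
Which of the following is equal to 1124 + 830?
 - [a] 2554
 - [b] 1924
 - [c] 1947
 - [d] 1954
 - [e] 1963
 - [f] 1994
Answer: d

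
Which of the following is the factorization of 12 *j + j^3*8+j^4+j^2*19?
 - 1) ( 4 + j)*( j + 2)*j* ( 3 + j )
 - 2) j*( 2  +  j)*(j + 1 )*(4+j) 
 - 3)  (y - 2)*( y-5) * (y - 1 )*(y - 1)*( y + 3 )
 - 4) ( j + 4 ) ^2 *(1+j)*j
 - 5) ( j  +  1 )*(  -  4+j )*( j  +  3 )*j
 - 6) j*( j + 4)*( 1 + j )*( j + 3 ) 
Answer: 6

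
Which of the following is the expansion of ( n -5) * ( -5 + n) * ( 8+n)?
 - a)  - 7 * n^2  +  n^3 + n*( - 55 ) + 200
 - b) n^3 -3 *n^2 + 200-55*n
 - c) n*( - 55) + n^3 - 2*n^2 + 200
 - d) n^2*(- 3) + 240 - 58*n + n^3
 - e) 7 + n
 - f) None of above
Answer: c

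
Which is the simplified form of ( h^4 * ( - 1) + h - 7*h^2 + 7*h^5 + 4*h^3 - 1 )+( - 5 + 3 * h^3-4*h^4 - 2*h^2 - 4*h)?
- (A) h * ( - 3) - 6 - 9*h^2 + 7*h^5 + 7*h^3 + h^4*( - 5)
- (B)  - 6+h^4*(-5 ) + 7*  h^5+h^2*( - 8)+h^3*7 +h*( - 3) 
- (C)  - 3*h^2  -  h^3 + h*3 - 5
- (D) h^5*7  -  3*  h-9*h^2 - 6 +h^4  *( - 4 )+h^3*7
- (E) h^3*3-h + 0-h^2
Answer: A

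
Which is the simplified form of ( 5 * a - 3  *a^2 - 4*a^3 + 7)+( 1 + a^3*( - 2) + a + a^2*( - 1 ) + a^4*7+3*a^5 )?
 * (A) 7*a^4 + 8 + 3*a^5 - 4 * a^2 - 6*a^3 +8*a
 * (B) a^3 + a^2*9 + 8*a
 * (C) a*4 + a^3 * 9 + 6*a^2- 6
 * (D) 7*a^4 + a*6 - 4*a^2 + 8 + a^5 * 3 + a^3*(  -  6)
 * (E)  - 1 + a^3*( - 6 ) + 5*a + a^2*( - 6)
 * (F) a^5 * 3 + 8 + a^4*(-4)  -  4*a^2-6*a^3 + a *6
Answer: D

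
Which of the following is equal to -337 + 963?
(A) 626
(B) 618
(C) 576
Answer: A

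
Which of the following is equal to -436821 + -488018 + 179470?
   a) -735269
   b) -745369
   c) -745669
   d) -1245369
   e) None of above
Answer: b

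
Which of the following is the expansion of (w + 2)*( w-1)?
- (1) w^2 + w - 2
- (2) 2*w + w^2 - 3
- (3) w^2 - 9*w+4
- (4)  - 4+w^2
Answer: 1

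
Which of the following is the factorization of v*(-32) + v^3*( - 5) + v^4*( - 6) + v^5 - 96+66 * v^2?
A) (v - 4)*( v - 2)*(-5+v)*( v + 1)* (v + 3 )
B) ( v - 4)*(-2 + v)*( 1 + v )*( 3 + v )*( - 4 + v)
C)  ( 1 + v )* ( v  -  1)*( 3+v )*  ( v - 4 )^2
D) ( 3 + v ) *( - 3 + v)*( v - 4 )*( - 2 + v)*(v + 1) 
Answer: B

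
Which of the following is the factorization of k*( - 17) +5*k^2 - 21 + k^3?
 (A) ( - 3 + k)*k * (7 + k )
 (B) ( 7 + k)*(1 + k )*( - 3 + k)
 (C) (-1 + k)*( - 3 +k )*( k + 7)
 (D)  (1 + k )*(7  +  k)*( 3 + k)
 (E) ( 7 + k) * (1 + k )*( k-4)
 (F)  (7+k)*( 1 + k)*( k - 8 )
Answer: B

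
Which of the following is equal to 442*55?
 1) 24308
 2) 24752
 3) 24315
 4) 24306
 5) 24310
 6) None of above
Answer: 5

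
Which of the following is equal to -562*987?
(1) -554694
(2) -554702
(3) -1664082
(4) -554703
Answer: 1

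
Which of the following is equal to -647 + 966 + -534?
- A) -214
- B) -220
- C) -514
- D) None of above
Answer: D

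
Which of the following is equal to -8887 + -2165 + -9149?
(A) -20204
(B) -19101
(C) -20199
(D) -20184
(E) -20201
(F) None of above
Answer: E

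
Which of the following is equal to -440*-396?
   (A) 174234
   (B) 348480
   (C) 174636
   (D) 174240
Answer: D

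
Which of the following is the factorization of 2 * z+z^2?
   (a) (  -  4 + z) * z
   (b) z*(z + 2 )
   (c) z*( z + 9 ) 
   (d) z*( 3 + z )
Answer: b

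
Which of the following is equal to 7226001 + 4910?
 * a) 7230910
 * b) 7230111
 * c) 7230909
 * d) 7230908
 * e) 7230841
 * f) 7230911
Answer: f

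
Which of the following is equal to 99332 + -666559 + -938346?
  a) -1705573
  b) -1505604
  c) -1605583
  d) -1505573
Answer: d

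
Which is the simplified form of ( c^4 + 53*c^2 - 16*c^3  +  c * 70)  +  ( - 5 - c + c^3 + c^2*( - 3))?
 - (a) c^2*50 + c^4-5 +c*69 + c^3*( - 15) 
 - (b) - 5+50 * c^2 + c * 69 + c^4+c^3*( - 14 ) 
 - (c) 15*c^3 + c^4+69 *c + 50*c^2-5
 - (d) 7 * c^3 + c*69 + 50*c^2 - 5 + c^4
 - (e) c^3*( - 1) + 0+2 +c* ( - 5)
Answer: a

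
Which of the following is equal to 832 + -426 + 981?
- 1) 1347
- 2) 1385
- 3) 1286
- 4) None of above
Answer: 4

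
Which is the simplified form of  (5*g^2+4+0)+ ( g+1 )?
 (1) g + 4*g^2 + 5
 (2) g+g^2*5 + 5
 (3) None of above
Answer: 2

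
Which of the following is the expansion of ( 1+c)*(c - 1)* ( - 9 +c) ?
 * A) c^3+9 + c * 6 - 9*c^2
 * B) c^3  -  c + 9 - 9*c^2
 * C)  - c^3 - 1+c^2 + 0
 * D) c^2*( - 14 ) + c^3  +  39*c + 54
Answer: B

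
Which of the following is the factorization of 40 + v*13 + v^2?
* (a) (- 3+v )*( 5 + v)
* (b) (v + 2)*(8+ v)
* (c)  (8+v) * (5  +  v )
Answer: c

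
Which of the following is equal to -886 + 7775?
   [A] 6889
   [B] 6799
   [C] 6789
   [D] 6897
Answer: A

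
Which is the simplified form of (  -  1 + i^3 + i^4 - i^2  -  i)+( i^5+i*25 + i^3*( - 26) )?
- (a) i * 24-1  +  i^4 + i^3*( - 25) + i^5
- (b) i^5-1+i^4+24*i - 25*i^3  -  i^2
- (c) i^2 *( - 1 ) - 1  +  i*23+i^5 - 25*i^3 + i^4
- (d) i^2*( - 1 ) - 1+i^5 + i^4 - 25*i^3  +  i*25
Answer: b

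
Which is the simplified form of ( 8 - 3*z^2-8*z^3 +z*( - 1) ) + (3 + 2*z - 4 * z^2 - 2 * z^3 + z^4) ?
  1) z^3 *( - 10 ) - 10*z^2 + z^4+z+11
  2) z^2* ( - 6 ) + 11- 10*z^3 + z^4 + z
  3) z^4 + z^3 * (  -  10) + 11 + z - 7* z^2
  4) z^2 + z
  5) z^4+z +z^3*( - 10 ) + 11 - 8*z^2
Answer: 3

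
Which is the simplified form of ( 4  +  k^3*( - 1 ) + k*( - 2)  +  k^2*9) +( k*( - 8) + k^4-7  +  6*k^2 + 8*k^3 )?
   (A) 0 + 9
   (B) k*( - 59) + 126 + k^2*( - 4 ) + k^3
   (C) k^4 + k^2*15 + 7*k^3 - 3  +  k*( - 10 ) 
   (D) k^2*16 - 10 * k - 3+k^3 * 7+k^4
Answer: C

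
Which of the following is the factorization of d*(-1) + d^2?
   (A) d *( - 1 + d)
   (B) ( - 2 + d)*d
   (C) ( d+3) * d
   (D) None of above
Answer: A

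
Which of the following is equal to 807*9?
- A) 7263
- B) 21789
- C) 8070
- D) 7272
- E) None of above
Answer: A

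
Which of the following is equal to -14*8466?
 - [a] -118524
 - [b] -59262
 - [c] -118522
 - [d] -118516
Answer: a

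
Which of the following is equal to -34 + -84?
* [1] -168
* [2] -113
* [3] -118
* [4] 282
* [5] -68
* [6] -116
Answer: 3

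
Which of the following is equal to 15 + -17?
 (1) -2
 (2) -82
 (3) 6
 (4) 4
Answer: 1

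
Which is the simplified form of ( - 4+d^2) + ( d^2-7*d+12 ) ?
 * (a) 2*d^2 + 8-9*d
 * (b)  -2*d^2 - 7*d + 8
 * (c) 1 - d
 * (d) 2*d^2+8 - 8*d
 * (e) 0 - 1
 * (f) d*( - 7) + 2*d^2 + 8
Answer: f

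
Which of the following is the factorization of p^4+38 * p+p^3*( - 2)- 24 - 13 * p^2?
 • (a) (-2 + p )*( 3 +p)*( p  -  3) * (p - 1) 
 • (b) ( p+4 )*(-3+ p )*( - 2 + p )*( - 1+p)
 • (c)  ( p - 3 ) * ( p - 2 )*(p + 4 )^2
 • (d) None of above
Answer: b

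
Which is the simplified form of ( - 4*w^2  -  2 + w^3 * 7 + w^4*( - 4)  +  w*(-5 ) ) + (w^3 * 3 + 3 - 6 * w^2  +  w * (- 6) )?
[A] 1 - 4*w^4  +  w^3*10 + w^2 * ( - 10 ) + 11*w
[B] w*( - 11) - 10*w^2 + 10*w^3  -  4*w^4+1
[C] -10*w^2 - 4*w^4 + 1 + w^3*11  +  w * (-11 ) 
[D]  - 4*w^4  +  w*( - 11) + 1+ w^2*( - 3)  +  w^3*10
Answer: B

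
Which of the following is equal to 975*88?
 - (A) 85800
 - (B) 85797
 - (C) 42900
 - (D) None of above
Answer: A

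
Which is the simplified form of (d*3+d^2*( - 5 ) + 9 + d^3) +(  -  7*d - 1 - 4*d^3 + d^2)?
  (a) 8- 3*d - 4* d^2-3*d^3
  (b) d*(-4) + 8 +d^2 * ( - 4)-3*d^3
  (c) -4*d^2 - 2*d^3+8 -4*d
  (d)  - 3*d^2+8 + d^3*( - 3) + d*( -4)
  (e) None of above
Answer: b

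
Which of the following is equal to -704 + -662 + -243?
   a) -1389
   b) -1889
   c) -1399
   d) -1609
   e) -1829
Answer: d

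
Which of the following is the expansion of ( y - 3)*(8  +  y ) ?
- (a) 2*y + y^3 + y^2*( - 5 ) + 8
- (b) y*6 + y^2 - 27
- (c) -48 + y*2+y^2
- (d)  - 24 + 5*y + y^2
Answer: d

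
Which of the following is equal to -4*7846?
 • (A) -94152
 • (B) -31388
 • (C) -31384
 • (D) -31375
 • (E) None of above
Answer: C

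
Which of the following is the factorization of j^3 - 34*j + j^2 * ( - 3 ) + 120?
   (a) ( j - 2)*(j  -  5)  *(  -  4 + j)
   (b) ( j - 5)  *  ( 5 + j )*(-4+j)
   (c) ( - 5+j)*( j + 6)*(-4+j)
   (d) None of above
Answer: c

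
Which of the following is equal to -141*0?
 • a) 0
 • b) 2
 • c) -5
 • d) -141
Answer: a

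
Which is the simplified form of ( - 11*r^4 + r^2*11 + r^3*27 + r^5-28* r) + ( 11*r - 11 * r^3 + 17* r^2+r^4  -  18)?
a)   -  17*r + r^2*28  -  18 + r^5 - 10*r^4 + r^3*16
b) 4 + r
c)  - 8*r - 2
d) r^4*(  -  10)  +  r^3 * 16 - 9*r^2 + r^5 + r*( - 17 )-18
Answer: a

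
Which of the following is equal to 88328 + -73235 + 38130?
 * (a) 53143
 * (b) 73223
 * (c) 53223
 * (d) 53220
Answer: c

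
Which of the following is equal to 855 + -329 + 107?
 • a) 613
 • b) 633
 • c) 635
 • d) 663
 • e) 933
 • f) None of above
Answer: b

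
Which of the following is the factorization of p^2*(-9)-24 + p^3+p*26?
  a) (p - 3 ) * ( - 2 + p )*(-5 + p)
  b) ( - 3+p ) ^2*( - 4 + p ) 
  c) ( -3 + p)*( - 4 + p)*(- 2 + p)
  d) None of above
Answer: c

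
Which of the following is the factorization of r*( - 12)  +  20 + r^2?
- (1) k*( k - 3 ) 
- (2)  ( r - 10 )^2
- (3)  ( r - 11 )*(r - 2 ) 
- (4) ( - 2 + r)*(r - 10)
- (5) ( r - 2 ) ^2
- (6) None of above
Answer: 4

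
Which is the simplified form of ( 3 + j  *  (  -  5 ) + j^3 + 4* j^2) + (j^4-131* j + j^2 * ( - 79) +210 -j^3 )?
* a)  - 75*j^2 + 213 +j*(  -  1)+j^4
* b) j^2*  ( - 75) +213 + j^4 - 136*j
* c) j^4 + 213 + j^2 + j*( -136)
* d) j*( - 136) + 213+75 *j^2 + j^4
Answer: b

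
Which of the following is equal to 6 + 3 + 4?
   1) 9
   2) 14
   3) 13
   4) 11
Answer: 3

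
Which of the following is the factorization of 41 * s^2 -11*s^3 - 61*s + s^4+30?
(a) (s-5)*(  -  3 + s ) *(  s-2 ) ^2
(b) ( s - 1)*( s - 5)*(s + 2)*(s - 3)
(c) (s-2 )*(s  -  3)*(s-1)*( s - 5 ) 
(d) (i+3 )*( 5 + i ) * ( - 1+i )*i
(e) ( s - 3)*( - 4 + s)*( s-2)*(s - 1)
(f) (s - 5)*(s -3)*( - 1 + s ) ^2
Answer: c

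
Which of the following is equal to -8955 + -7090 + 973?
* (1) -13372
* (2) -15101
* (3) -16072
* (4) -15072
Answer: 4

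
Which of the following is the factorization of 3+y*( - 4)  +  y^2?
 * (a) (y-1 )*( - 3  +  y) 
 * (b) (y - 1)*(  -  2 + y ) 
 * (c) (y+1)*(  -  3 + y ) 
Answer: a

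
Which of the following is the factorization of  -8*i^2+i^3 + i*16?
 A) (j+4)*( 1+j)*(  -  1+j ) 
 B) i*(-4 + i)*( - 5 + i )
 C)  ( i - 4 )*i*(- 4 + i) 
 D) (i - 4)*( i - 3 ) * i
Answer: C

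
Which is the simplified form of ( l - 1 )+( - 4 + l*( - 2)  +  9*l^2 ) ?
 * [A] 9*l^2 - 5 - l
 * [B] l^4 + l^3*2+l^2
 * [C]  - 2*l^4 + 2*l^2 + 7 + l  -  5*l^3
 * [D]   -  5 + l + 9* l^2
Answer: A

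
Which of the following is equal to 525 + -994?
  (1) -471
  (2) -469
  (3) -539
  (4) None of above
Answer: 2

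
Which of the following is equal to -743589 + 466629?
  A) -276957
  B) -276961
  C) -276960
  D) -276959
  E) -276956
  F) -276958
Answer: C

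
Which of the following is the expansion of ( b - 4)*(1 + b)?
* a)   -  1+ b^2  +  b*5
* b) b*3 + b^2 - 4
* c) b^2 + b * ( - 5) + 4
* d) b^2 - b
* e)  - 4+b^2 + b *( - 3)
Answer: e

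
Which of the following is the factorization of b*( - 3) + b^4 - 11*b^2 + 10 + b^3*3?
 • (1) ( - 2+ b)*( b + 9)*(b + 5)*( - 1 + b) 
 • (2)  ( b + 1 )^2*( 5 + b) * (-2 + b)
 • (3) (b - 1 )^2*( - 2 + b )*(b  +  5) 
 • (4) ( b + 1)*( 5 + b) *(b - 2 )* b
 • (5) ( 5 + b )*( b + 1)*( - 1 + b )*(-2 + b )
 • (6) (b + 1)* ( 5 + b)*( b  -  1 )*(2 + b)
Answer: 5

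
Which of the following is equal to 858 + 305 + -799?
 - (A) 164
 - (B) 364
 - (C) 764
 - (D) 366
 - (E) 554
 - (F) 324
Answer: B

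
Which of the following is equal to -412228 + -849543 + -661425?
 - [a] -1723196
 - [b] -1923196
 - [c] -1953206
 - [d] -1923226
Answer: b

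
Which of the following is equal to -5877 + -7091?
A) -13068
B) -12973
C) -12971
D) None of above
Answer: D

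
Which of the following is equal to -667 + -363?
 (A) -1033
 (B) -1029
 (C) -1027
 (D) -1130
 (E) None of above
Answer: E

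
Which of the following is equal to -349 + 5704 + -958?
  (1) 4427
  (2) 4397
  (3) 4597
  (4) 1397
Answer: 2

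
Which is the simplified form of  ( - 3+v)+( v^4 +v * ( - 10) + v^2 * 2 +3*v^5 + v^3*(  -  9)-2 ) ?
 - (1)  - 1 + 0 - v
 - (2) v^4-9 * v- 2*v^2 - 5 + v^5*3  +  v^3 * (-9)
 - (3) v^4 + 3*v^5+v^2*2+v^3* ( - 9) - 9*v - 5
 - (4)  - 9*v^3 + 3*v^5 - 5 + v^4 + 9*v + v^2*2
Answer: 3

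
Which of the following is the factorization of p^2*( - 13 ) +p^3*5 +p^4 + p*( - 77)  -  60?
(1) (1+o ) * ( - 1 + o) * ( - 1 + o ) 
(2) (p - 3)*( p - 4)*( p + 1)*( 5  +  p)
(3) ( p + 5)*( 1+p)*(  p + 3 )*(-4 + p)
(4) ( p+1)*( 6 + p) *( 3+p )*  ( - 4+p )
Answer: 3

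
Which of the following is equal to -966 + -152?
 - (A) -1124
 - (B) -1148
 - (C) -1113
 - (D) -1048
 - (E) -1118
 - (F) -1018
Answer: E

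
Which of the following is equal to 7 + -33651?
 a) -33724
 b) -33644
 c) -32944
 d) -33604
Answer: b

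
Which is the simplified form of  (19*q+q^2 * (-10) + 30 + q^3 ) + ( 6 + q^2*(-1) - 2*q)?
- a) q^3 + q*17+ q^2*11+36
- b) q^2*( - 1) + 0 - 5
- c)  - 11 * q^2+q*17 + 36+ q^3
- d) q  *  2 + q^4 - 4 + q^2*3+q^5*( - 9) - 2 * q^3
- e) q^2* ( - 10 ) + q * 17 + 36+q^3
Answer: c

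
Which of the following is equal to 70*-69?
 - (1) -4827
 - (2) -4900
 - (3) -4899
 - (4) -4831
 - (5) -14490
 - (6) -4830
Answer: 6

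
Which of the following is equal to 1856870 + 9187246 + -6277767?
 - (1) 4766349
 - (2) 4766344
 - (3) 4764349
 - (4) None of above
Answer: 1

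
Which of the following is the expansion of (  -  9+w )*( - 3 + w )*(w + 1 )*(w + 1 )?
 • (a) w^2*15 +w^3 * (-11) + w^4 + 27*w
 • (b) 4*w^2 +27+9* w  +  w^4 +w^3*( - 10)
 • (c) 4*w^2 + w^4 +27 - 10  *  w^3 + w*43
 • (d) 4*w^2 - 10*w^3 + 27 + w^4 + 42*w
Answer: d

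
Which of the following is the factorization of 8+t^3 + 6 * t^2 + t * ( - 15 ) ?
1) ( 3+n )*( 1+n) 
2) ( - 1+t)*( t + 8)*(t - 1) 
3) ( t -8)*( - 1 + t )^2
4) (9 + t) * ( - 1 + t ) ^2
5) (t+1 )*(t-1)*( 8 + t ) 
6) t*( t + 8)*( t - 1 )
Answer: 2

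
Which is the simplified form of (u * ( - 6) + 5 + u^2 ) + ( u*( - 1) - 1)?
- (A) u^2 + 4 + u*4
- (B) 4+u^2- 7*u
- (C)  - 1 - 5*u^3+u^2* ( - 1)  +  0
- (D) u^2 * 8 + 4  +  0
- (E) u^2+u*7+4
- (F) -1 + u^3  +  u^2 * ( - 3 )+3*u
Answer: B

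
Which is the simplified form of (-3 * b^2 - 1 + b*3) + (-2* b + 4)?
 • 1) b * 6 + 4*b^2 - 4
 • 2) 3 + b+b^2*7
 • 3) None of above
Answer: 3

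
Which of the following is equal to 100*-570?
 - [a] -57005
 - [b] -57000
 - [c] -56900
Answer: b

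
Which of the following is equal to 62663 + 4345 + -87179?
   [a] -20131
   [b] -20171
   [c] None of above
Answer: b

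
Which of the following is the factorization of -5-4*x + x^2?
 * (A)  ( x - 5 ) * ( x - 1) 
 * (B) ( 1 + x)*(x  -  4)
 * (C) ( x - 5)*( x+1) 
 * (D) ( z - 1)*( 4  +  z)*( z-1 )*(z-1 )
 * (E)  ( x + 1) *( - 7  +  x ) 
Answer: C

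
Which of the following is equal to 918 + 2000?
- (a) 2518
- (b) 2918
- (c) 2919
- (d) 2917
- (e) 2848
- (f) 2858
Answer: b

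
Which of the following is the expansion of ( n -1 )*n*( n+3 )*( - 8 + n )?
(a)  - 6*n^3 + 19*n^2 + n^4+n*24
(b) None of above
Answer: b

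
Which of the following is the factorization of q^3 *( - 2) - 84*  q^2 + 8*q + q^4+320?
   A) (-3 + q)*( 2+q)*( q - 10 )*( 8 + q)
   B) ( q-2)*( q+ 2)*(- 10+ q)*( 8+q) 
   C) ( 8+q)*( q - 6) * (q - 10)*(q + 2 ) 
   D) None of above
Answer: B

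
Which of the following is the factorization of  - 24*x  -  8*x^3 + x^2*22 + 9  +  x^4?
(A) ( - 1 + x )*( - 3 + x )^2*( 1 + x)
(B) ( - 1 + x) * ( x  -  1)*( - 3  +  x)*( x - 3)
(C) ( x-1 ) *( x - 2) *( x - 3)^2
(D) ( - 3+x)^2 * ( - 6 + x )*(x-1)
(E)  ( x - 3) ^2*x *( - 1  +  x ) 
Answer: B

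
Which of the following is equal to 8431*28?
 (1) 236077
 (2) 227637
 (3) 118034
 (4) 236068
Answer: 4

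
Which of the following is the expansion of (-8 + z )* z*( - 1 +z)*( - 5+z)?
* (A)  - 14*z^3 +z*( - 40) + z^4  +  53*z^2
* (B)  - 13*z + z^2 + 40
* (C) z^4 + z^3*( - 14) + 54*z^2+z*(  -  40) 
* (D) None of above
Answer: A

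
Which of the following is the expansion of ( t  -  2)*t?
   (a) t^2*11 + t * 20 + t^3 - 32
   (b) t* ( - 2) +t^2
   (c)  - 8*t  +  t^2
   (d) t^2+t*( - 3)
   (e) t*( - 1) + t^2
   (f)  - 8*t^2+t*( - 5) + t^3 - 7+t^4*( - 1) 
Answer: b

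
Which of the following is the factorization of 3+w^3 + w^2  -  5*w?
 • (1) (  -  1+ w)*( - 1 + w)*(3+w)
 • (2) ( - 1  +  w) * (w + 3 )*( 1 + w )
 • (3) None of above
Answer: 1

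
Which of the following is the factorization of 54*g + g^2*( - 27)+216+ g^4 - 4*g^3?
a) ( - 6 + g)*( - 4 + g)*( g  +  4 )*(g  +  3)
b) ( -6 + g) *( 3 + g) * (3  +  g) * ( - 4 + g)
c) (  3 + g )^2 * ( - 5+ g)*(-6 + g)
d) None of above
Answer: b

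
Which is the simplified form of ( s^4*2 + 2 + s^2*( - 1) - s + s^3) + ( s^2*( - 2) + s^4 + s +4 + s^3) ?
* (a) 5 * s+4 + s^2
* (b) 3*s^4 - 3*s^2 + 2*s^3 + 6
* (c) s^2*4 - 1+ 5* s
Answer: b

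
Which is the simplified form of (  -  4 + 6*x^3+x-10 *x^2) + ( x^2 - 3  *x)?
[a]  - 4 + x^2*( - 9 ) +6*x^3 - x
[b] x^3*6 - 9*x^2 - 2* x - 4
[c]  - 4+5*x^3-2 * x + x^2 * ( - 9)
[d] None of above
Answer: b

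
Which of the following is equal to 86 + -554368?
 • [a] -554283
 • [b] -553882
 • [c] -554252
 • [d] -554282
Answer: d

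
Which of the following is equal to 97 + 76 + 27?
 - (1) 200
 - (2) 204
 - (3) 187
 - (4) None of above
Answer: 1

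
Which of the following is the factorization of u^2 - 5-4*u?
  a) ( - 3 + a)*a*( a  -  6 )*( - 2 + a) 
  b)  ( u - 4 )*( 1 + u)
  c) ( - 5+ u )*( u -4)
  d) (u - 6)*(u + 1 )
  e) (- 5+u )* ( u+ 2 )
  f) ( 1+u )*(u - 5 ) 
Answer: f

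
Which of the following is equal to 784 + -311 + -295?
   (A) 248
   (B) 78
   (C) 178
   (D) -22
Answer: C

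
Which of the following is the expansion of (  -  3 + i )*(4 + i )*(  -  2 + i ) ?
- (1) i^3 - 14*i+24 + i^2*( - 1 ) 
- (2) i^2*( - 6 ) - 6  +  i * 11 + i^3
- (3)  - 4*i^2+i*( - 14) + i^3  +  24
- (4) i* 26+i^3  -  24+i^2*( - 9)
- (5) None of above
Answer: 1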